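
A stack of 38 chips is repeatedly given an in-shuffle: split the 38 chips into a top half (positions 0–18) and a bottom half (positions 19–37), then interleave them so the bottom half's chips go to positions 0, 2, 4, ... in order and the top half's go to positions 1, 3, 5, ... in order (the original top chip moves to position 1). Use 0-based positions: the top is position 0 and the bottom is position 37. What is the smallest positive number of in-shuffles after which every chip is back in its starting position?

12

The in-shuffle permutes the 38 positions with cycle lengths [2, 12, 12, 12].
Every chip is home exactly when every cycle has completed a whole number of laps, i.e. after lcm(2, 12) = 12 in-shuffles.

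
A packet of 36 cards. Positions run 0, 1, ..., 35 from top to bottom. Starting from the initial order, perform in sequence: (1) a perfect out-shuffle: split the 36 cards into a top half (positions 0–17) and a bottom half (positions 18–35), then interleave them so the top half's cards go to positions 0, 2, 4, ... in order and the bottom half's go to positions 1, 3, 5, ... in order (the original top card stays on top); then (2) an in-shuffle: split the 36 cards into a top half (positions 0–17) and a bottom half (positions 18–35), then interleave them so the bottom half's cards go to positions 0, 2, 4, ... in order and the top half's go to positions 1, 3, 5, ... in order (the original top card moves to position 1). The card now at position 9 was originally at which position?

Undo the operations in reverse order, starting from position 9:
  undo op 2 (in-shuffle, from top half): 9 ← 4
  undo op 1 (out-shuffle, from top half): 4 ← 2
So the card at position 9 came from original position 2.

2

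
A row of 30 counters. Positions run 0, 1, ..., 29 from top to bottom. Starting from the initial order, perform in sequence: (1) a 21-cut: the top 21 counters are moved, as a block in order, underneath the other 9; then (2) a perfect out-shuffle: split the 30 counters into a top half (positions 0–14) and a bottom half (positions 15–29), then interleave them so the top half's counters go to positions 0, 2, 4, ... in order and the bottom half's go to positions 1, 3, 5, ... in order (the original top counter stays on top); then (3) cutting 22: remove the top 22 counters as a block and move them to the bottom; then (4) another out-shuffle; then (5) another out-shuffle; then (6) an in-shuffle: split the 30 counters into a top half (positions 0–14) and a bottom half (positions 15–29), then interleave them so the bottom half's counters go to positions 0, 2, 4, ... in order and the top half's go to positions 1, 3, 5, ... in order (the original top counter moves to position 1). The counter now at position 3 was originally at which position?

28

Undo the operations in reverse order, starting from position 3:
  undo op 6 (in-shuffle, from top half): 3 ← 1
  undo op 5 (out-shuffle, from bottom half): 1 ← 15
  undo op 4 (out-shuffle, from bottom half): 15 ← 22
  undo op 3 (cut 22): 22 ← 14
  undo op 2 (out-shuffle, from top half): 14 ← 7
  undo op 1 (cut 21): 7 ← 28
So the counter at position 3 came from original position 28.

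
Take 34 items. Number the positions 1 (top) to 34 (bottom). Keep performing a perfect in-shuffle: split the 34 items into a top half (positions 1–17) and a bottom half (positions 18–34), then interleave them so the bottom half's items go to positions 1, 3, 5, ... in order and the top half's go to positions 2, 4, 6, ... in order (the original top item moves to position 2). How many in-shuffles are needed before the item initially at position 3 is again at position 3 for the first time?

12

Follow position 3 under repeated in-shuffles:
3 → 6 → 12 → 24 → 13 → 26 → 17 → 34 → 33 → 31 → 27 → 19 → 3
It first returns after 12 in-shuffles.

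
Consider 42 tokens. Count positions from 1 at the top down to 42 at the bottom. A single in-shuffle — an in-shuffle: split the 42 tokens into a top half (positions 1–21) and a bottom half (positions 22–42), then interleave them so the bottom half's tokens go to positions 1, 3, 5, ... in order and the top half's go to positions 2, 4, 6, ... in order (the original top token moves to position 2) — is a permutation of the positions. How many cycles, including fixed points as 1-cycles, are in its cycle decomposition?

3

Trace each unvisited position around until it returns:
(1 2 4 8 16 32 ... len 14) (3 6 12 24 5 10 ... len 14) (7 14 28 13 26 9 ... len 14)
3 cycles in total.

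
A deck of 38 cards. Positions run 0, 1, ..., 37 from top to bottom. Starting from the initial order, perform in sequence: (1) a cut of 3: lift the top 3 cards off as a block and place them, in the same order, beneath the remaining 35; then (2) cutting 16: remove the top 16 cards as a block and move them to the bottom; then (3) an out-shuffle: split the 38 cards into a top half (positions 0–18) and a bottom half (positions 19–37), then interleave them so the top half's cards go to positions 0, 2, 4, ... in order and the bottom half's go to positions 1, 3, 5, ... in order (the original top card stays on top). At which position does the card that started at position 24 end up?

10

Track the card from position 24 forward through each operation:
  after op 1 (cut 3): 24 → 21
  after op 2 (cut 16): 21 → 5
  after op 3 (out-shuffle): 5 → 10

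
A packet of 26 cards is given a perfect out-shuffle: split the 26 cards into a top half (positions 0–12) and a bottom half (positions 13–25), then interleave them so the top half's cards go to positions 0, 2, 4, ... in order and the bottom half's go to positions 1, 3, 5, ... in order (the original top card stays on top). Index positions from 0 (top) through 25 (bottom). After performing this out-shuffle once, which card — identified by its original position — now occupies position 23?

Work backwards from position 23, undoing one out-shuffle at a time:
23 ← 24
So the card now at position 23 started at position 24.

24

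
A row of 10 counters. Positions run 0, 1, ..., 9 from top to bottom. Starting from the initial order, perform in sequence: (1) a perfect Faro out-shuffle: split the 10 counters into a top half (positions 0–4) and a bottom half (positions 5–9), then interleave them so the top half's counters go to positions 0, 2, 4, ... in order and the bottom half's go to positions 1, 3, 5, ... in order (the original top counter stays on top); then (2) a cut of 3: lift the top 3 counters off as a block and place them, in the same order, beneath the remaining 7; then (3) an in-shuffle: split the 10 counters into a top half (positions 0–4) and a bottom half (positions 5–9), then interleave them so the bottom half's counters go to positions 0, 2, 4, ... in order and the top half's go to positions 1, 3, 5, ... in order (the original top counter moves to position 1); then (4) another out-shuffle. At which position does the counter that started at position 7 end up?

Track the counter from position 7 forward through each operation:
  after op 1 (out-shuffle): 7 → 5
  after op 2 (cut 3): 5 → 2
  after op 3 (in-shuffle): 2 → 5
  after op 4 (out-shuffle): 5 → 1

1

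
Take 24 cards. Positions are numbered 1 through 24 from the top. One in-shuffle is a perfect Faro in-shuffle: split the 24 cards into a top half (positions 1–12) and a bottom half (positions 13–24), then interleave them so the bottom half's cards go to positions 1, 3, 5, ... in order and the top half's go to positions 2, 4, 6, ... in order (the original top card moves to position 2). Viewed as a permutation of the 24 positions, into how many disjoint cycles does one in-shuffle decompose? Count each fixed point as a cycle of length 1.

2

Trace each unvisited position around until it returns:
(1 2 4 8 16 7 ... len 20) (5 10 20 15)
2 cycles in total.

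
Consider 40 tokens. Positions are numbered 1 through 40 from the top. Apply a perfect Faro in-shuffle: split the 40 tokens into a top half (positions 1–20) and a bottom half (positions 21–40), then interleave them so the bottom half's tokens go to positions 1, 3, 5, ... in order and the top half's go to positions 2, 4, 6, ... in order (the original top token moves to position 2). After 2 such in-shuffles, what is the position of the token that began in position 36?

21

Track the token's position through each in-shuffle:
36 → 31 → 21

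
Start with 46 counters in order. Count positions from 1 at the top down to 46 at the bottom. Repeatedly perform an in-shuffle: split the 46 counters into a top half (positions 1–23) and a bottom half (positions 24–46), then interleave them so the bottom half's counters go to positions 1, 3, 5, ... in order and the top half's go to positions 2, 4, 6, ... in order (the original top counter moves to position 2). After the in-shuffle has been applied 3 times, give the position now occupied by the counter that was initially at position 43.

15

Track the counter's position through each in-shuffle:
43 → 39 → 31 → 15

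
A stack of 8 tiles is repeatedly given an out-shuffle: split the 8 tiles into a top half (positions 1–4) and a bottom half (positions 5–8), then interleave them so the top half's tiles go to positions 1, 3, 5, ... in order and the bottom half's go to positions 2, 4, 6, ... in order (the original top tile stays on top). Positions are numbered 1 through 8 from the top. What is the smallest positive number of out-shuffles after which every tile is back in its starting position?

The out-shuffle permutes the 8 positions with cycle lengths [1, 1, 3, 3].
Every tile is home exactly when every cycle has completed a whole number of laps, i.e. after lcm(1, 3) = 3 out-shuffles.

3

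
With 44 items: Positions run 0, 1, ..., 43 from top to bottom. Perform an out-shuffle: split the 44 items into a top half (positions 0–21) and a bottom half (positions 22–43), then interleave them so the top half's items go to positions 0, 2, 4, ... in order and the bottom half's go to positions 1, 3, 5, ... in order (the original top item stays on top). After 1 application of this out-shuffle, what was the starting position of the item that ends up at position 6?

Work backwards from position 6, undoing one out-shuffle at a time:
6 ← 3
So the item now at position 6 started at position 3.

3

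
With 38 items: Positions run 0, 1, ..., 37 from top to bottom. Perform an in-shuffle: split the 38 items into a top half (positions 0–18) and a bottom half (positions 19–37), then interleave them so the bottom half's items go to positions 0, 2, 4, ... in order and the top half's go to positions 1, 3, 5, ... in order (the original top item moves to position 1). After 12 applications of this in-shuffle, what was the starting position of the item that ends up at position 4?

Work backwards from position 4, undoing one in-shuffle at a time:
4 ← 21 ← 10 ← 24 ← 31 ← 15 ← 7 ← 3 ← 1 ← 0 ← 19 ← 9 ← 4
So the item now at position 4 started at position 4.

4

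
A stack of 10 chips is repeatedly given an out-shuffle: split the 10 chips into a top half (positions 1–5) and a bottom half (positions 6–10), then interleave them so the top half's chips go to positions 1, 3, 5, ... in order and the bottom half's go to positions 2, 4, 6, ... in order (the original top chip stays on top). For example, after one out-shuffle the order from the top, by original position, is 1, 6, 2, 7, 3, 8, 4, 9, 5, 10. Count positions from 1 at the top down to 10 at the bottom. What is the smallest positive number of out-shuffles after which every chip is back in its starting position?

The out-shuffle permutes the 10 positions with cycle lengths [1, 1, 2, 6].
Every chip is home exactly when every cycle has completed a whole number of laps, i.e. after lcm(1, 2, 6) = 6 out-shuffles.

6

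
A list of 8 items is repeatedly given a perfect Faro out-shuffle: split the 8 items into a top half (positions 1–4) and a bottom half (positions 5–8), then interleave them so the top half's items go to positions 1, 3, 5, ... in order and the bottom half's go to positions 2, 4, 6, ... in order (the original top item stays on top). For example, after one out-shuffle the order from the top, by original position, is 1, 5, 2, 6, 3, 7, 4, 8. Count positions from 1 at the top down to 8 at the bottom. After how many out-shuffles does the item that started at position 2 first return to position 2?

Follow position 2 under repeated out-shuffles:
2 → 3 → 5 → 2
It first returns after 3 out-shuffles.

3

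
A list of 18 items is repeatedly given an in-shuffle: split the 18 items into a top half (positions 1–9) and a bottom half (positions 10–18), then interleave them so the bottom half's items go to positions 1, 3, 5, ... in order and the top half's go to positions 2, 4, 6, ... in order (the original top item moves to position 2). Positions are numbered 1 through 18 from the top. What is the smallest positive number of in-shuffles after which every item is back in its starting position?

The in-shuffle permutes the 18 positions with cycle lengths [18].
Every item is home exactly when every cycle has completed a whole number of laps, i.e. after lcm(18) = 18 in-shuffles.

18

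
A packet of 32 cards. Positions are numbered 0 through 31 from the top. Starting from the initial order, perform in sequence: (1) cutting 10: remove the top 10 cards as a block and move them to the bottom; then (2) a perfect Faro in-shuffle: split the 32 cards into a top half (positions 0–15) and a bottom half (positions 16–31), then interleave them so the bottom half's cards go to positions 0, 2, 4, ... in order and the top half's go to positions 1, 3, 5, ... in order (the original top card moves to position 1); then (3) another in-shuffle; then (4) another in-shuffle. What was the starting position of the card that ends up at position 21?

20

Undo the operations in reverse order, starting from position 21:
  undo op 4 (in-shuffle, from top half): 21 ← 10
  undo op 3 (in-shuffle, from bottom half): 10 ← 21
  undo op 2 (in-shuffle, from top half): 21 ← 10
  undo op 1 (cut 10): 10 ← 20
So the card at position 21 came from original position 20.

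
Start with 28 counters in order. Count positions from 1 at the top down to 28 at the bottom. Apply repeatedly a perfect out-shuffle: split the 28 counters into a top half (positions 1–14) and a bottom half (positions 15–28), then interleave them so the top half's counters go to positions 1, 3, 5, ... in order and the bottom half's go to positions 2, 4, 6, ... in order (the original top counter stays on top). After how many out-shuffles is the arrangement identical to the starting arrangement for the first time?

The out-shuffle permutes the 28 positions with cycle lengths [1, 1, 2, 6, 18].
Every counter is home exactly when every cycle has completed a whole number of laps, i.e. after lcm(1, 2, 6, 18) = 18 out-shuffles.

18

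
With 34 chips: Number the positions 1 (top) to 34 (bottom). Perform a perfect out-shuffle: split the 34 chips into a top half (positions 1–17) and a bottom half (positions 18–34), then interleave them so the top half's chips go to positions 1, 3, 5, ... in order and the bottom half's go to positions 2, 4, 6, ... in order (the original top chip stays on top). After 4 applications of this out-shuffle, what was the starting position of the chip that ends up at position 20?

Work backwards from position 20, undoing one out-shuffle at a time:
20 ← 27 ← 14 ← 24 ← 29
So the chip now at position 20 started at position 29.

29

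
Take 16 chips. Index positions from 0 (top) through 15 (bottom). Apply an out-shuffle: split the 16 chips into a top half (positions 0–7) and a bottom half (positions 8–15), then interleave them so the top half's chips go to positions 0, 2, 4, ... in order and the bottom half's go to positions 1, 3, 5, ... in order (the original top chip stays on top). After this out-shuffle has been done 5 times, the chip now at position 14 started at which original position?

7

Work backwards from position 14, undoing one out-shuffle at a time:
14 ← 7 ← 11 ← 13 ← 14 ← 7
So the chip now at position 14 started at position 7.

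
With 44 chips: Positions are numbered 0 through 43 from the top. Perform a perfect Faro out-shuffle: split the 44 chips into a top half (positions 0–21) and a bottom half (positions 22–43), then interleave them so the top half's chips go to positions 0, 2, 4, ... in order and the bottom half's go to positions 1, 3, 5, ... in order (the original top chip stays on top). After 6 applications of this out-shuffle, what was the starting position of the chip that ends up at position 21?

Work backwards from position 21, undoing one out-shuffle at a time:
21 ← 32 ← 16 ← 8 ← 4 ← 2 ← 1
So the chip now at position 21 started at position 1.

1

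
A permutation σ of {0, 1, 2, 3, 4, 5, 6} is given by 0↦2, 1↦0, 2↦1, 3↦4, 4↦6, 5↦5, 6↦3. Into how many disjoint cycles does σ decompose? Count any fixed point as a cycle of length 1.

3

Cycle decomposition: (0 2 1) (3 4 6) (5).
3 cycles.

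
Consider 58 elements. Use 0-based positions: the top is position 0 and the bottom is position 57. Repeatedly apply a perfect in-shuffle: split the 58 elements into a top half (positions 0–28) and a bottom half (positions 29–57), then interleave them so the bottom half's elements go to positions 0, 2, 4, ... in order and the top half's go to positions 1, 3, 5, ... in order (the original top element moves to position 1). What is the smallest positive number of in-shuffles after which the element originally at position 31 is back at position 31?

58

Follow position 31 under repeated in-shuffles:
31 → 4 → 9 → 19 → 39 → 20 → 41 → 24 → ... → 31 (length 58)
It first returns after 58 in-shuffles.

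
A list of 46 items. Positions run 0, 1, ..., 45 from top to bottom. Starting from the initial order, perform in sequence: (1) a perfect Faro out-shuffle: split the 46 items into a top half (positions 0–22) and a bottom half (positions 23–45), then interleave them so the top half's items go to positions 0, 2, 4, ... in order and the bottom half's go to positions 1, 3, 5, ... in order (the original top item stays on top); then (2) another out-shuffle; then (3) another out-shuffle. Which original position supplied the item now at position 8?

1

Undo the operations in reverse order, starting from position 8:
  undo op 3 (out-shuffle, from top half): 8 ← 4
  undo op 2 (out-shuffle, from top half): 4 ← 2
  undo op 1 (out-shuffle, from top half): 2 ← 1
So the item at position 8 came from original position 1.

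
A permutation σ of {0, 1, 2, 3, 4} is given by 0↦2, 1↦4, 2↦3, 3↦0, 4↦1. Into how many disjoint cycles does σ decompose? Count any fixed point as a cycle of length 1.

Cycle decomposition: (0 2 3) (1 4).
2 cycles.

2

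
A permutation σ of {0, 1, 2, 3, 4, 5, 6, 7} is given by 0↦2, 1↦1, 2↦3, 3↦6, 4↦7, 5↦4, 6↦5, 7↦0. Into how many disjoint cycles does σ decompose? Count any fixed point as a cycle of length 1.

2

Cycle decomposition: (0 2 3 6 5 4 7) (1).
2 cycles.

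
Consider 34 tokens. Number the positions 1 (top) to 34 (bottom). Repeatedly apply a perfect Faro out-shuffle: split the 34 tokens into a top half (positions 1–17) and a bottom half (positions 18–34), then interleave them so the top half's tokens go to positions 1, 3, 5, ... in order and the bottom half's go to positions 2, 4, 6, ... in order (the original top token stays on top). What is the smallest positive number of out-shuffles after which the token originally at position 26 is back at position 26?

Follow position 26 under repeated out-shuffles:
26 → 18 → 2 → 3 → 5 → 9 → 17 → 33 → 32 → 30 → 26
It first returns after 10 out-shuffles.

10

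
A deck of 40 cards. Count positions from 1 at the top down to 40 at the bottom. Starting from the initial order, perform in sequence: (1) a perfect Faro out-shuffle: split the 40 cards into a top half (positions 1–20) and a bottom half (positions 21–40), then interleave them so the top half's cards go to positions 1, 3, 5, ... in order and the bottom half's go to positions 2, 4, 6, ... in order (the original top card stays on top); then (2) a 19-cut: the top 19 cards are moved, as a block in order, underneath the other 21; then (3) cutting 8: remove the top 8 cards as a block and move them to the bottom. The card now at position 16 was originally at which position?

2

Undo the operations in reverse order, starting from position 16:
  undo op 3 (cut 8): 16 ← 24
  undo op 2 (cut 19): 24 ← 3
  undo op 1 (out-shuffle, from top half): 3 ← 2
So the card at position 16 came from original position 2.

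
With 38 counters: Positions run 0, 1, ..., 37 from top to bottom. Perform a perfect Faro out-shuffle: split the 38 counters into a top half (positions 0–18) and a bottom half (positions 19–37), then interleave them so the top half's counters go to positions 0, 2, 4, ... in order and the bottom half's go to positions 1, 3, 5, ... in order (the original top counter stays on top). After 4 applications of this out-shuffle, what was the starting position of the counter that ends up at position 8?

19

Work backwards from position 8, undoing one out-shuffle at a time:
8 ← 4 ← 2 ← 1 ← 19
So the counter now at position 8 started at position 19.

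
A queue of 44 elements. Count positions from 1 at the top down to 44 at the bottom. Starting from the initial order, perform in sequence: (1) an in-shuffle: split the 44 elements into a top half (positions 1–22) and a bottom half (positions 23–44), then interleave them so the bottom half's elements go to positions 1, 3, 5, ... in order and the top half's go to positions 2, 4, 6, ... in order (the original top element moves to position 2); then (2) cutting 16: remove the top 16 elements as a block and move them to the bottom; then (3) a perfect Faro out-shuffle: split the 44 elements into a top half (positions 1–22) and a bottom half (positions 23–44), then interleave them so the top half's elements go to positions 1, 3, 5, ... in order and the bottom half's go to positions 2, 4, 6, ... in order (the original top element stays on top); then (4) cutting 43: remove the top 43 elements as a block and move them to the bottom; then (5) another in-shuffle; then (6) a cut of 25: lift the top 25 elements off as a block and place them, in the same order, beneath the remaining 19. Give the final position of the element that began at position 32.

31

Track the element from position 32 forward through each operation:
  after op 1 (in-shuffle): 32 → 19
  after op 2 (cut 16): 19 → 3
  after op 3 (out-shuffle): 3 → 5
  after op 4 (cut 43): 5 → 6
  after op 5 (in-shuffle): 6 → 12
  after op 6 (cut 25): 12 → 31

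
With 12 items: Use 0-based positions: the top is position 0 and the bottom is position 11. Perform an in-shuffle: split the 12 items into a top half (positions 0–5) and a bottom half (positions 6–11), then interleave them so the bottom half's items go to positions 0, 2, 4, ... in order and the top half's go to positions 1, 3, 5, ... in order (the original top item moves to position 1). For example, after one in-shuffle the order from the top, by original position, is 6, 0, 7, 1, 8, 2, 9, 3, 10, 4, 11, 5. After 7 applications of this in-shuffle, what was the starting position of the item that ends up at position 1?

Work backwards from position 1, undoing one in-shuffle at a time:
1 ← 0 ← 6 ← 9 ← 4 ← 8 ← 10 ← 11
So the item now at position 1 started at position 11.

11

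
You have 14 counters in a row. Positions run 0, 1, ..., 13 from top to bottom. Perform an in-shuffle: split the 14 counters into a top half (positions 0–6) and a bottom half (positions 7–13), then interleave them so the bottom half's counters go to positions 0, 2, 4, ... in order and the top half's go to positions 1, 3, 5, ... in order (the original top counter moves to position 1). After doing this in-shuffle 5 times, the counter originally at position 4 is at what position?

Track the counter's position through each in-shuffle:
4 → 9 → 4 → 9 → 4 → 9

9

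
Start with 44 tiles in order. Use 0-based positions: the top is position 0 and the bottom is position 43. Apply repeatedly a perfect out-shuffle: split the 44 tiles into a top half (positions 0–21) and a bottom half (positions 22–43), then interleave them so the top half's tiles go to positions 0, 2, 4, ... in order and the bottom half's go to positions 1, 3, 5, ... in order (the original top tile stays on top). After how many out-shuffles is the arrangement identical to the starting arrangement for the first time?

The out-shuffle permutes the 44 positions with cycle lengths [1, 1, 14, 14, 14].
Every tile is home exactly when every cycle has completed a whole number of laps, i.e. after lcm(1, 14) = 14 out-shuffles.

14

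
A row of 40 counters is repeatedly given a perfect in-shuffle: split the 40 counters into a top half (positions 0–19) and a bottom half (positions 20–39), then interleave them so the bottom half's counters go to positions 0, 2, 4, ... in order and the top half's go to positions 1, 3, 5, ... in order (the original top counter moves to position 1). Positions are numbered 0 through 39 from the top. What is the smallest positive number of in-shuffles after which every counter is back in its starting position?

20

The in-shuffle permutes the 40 positions with cycle lengths [20, 20].
Every counter is home exactly when every cycle has completed a whole number of laps, i.e. after lcm(20) = 20 in-shuffles.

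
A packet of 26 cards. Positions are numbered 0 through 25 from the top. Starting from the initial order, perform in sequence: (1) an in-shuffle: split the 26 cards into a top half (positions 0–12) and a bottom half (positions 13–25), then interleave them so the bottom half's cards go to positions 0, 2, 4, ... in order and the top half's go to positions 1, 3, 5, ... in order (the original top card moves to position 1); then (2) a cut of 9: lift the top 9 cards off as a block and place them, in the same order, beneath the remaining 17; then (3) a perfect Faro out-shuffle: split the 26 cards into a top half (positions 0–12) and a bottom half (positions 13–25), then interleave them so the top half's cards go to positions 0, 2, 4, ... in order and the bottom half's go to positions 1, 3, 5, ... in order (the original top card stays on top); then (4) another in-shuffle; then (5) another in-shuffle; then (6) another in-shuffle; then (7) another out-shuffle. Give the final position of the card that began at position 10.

Track the card from position 10 forward through each operation:
  after op 1 (in-shuffle): 10 → 21
  after op 2 (cut 9): 21 → 12
  after op 3 (out-shuffle): 12 → 24
  after op 4 (in-shuffle): 24 → 22
  after op 5 (in-shuffle): 22 → 18
  after op 6 (in-shuffle): 18 → 10
  after op 7 (out-shuffle): 10 → 20

20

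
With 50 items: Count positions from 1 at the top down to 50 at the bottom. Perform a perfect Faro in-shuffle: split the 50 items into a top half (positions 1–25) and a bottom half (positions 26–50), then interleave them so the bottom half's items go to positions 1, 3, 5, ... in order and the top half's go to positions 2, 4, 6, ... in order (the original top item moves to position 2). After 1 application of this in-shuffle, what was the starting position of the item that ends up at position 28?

14

Work backwards from position 28, undoing one in-shuffle at a time:
28 ← 14
So the item now at position 28 started at position 14.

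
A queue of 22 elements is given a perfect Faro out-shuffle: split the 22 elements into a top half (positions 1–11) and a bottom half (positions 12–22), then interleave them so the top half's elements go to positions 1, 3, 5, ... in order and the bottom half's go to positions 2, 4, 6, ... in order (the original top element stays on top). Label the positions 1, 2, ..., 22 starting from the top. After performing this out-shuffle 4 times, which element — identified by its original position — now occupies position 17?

Work backwards from position 17, undoing one out-shuffle at a time:
17 ← 9 ← 5 ← 3 ← 2
So the element now at position 17 started at position 2.

2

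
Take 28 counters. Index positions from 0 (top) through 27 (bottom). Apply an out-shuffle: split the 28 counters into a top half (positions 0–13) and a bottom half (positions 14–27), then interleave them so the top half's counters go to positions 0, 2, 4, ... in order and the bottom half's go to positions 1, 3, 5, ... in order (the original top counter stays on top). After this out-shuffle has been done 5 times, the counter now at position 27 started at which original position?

Work backwards from position 27, undoing one out-shuffle at a time:
27 ← 27 ← 27 ← 27 ← 27 ← 27
So the counter now at position 27 started at position 27.

27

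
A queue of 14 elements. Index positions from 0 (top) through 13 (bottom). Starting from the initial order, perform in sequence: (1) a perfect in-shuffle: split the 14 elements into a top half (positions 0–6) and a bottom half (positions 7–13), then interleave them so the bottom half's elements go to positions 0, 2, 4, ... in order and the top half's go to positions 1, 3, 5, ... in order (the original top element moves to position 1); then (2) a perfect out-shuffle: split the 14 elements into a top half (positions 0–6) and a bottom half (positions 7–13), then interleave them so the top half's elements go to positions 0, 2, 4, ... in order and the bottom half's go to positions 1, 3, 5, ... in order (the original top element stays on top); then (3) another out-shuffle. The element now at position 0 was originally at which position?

Undo the operations in reverse order, starting from position 0:
  undo op 3 (out-shuffle, from top half): 0 ← 0
  undo op 2 (out-shuffle, from top half): 0 ← 0
  undo op 1 (in-shuffle, from bottom half): 0 ← 7
So the element at position 0 came from original position 7.

7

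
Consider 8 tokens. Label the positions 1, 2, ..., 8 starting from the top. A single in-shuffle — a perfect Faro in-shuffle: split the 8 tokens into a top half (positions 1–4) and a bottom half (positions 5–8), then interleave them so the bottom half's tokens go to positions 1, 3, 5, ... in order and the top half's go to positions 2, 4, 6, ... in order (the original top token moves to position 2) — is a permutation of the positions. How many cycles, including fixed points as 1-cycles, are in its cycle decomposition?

Trace each unvisited position around until it returns:
(1 2 4 8 7 5) (3 6)
2 cycles in total.

2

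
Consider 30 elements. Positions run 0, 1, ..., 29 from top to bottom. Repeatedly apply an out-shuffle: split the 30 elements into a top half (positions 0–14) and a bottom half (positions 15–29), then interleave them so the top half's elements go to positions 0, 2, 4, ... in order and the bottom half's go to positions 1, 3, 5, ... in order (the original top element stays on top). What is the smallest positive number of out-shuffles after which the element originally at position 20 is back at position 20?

28

Follow position 20 under repeated out-shuffles:
20 → 11 → 22 → 15 → 1 → 2 → 4 → 8 → ... → 20 (length 28)
It first returns after 28 out-shuffles.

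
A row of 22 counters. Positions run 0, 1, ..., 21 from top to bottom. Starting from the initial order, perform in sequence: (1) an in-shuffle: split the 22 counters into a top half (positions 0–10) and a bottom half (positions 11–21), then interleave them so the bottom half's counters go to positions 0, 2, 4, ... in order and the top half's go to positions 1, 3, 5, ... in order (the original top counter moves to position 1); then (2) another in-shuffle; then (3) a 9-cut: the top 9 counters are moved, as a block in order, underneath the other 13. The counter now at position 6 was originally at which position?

3

Undo the operations in reverse order, starting from position 6:
  undo op 3 (cut 9): 6 ← 15
  undo op 2 (in-shuffle, from top half): 15 ← 7
  undo op 1 (in-shuffle, from top half): 7 ← 3
So the counter at position 6 came from original position 3.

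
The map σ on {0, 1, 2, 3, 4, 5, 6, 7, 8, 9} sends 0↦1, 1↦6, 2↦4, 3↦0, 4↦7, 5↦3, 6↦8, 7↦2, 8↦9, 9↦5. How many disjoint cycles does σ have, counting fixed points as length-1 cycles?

2

Cycle decomposition: (0 1 6 8 9 5 3) (2 4 7).
2 cycles.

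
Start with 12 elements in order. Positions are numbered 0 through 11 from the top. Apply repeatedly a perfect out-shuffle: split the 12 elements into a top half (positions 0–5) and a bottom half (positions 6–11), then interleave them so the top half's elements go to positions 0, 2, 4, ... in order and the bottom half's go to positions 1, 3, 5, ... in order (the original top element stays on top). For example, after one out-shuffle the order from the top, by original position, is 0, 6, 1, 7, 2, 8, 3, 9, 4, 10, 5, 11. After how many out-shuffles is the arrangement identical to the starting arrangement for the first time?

The out-shuffle permutes the 12 positions with cycle lengths [1, 1, 10].
Every element is home exactly when every cycle has completed a whole number of laps, i.e. after lcm(1, 10) = 10 out-shuffles.

10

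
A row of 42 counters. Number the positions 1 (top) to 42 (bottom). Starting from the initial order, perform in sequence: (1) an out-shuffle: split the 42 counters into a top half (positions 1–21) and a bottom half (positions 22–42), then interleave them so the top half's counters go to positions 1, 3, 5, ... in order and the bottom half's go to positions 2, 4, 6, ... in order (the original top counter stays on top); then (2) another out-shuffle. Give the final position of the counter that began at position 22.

3

Track the counter from position 22 forward through each operation:
  after op 1 (out-shuffle): 22 → 2
  after op 2 (out-shuffle): 2 → 3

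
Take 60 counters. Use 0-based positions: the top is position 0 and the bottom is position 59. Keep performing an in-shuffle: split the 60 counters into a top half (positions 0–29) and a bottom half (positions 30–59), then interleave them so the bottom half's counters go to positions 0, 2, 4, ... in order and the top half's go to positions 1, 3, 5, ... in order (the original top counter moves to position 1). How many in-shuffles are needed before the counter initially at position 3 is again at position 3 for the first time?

Follow position 3 under repeated in-shuffles:
3 → 7 → 15 → 31 → 2 → 5 → 11 → 23 → ... → 3 (length 60)
It first returns after 60 in-shuffles.

60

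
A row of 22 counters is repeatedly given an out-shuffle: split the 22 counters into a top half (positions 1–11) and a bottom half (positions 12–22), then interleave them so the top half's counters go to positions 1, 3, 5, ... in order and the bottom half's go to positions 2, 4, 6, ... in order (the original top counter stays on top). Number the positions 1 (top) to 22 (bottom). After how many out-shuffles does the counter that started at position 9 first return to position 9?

6

Follow position 9 under repeated out-shuffles:
9 → 17 → 12 → 2 → 3 → 5 → 9
It first returns after 6 out-shuffles.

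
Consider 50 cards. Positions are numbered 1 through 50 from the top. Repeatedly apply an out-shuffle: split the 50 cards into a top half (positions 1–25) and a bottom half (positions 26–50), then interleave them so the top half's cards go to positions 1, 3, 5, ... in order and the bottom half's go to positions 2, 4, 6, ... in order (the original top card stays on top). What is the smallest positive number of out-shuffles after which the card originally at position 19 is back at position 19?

21

Follow position 19 under repeated out-shuffles:
19 → 37 → 24 → 47 → 44 → 38 → 26 → 2 → ... → 19 (length 21)
It first returns after 21 out-shuffles.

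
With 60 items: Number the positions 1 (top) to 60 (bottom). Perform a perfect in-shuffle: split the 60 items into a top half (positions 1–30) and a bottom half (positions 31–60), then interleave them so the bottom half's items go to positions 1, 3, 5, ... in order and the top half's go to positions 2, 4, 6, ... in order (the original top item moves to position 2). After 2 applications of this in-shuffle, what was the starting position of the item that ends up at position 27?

22

Work backwards from position 27, undoing one in-shuffle at a time:
27 ← 44 ← 22
So the item now at position 27 started at position 22.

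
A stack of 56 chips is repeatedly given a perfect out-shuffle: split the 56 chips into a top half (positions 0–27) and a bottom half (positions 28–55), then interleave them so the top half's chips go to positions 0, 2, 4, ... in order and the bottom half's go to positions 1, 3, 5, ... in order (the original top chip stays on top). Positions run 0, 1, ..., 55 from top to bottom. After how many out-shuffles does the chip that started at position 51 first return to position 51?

20

Follow position 51 under repeated out-shuffles:
51 → 47 → 39 → 23 → 46 → 37 → 19 → 38 → 21 → 42 → 29 → 3 → 6 → 12 → 24 → 48 → 41 → 27 → 54 → 53 → 51
It first returns after 20 out-shuffles.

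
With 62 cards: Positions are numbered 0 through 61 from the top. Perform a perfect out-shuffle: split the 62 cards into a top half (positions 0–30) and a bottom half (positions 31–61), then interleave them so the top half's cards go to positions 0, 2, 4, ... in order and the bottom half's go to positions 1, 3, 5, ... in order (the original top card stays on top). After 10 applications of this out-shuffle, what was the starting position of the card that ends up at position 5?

Work backwards from position 5, undoing one out-shuffle at a time:
5 ← 33 ← 47 ← 54 ← 27 ← 44 ← 22 ← 11 ← 36 ← 18 ← 9
So the card now at position 5 started at position 9.

9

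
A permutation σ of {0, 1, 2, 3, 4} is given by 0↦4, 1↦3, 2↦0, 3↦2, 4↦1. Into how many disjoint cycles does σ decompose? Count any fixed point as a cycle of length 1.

Cycle decomposition: (0 4 1 3 2).
1 cycle.

1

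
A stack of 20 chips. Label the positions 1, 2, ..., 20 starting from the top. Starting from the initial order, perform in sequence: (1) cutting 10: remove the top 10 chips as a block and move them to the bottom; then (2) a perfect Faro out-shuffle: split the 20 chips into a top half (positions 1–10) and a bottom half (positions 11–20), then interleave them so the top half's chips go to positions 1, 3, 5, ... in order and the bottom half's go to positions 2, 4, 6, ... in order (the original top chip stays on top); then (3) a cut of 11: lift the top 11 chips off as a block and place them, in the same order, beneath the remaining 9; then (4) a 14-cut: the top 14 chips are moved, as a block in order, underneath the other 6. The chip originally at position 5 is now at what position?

5

Track the chip from position 5 forward through each operation:
  after op 1 (cut 10): 5 → 15
  after op 2 (out-shuffle): 15 → 10
  after op 3 (cut 11): 10 → 19
  after op 4 (cut 14): 19 → 5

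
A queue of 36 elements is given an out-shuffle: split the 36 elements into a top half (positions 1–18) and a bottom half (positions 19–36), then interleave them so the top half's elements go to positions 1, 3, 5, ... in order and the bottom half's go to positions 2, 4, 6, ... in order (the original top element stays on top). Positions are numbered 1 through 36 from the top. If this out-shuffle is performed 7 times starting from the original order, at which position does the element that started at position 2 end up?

Track the element's position through each out-shuffle:
2 → 3 → 5 → 9 → 17 → 33 → 30 → 24

24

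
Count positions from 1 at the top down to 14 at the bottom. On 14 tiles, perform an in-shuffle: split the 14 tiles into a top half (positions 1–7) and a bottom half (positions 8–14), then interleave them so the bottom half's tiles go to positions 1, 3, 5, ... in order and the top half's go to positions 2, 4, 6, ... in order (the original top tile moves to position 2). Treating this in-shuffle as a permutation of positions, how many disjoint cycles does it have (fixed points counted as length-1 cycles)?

Trace each unvisited position around until it returns:
(1 2 4 8) (3 6 12 9) (5 10) (7 14 13 11)
4 cycles in total.

4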